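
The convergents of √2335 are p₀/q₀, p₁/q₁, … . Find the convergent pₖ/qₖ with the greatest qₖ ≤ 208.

√2335 = [48; 3, 9, 3, 96, …] (period length 4).
Convergents:
  p_0/q_0 = 48/1
  p_1/q_1 = 145/3
  p_2/q_2 = 1353/28
  p_3/q_3 = 4204/87
  p_4/q_4 = 404937/8380
q_3 = 87 ≤ 208 < 8380 = q_4, so the answer is 4204/87.

4204/87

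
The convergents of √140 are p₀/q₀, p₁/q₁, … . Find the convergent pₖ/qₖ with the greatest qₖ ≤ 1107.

√140 = [11; 1, 4, 1, 22, …] (period length 4).
Convergents:
  p_0/q_0 = 11/1
  p_1/q_1 = 12/1
  p_2/q_2 = 59/5
  p_3/q_3 = 71/6
  p_4/q_4 = 1621/137
  p_5/q_5 = 1692/143
  p_6/q_6 = 8389/709
  p_7/q_7 = 10081/852
  p_8/q_8 = 230171/19453
q_7 = 852 ≤ 1107 < 19453 = q_8, so the answer is 10081/852.

10081/852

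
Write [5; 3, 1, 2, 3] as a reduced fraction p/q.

195/37

Fold from the inside: start with 3/1.
  2 + 1/3 = 7/3
  1 + 3/7 = 10/7
  3 + 7/10 = 37/10
  5 + 10/37 = 195/37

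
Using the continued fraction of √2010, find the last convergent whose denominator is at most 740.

24165/539

√2010 = [44; 1, 4, 1, 88, …] (period length 4).
Convergents:
  p_0/q_0 = 44/1
  p_1/q_1 = 45/1
  p_2/q_2 = 224/5
  p_3/q_3 = 269/6
  p_4/q_4 = 23896/533
  p_5/q_5 = 24165/539
  p_6/q_6 = 120556/2689
q_5 = 539 ≤ 740 < 2689 = q_6, so the answer is 24165/539.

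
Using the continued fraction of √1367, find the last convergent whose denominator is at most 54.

1368/37

√1367 = [36; 1, 35, 1, 72, …] (period length 4).
Convergents:
  p_0/q_0 = 36/1
  p_1/q_1 = 37/1
  p_2/q_2 = 1331/36
  p_3/q_3 = 1368/37
  p_4/q_4 = 99827/2700
q_3 = 37 ≤ 54 < 2700 = q_4, so the answer is 1368/37.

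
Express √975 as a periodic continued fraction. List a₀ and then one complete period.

[31; 4, 2, 4, 62]

a₀ = ⌊√975⌋ = 31.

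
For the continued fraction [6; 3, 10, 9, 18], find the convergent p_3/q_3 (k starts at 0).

1783/282

Using pₖ = aₖpₖ₋₁ + pₖ₋₂, qₖ = aₖqₖ₋₁ + qₖ₋₂ (with p₋₁=1, p₋₂=0, q₋₁=0, q₋₂=1):
  k=0: a=6, p=6, q=1
  k=1: a=3, p=19, q=3
  k=2: a=10, p=196, q=31
  k=3: a=9, p=1783, q=282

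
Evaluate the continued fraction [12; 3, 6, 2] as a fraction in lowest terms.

Fold from the inside: start with 2/1.
  6 + 1/2 = 13/2
  3 + 2/13 = 41/13
  12 + 13/41 = 505/41

505/41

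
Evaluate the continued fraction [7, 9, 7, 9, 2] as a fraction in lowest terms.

Fold from the inside: start with 2/1.
  9 + 1/2 = 19/2
  7 + 2/19 = 135/19
  9 + 19/135 = 1234/135
  7 + 135/1234 = 8773/1234

8773/1234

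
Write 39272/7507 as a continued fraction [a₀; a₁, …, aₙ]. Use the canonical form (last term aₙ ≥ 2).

[5; 4, 3, 9, 3, 6, 3]

39272 = 5×7507 + 1737
7507 = 4×1737 + 559
1737 = 3×559 + 60
559 = 9×60 + 19
60 = 3×19 + 3
19 = 6×3 + 1
3 = 3×1 + 0  (stop)
So 39272/7507 = [5; 4, 3, 9, 3, 6, 3].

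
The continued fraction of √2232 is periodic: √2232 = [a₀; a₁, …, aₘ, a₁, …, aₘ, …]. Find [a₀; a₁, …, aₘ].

[47; 4, 10, 4, 94]

a₀ = ⌊√2232⌋ = 47.
With m₀=0, d₀=1 and mₖ₊₁ = dₖaₖ − mₖ, dₖ₊₁ = (n − mₖ₊₁²)/dₖ, aₖ₊₁ = ⌊(a₀+mₖ₊₁)/dₖ₊₁⌋:
  k=1: m=47, d=23, a=4
  k=2: m=45, d=9, a=10
  k=3: m=45, d=23, a=4
  k=4: m=47, d=1, a=94
d=1 and a=2a₀=94 at k=4, so the next step gives (m, d) = (47, 23) again — its k=1 value — and the period has length 4.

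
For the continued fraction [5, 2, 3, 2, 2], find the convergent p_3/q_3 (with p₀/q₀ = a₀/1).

Using pₖ = aₖpₖ₋₁ + pₖ₋₂, qₖ = aₖqₖ₋₁ + qₖ₋₂ (with p₋₁=1, p₋₂=0, q₋₁=0, q₋₂=1):
  k=0: a=5, p=5, q=1
  k=1: a=2, p=11, q=2
  k=2: a=3, p=38, q=7
  k=3: a=2, p=87, q=16

87/16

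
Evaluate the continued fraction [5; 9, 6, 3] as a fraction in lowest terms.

Using pₖ = aₖpₖ₋₁ + pₖ₋₂ and qₖ = aₖqₖ₋₁ + qₖ₋₂:
  k=0: a=5, p=5, q=1
  k=1: a=9, p=46, q=9
  k=2: a=6, p=281, q=55
  k=3: a=3, p=889, q=174

889/174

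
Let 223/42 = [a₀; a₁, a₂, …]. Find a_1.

3

223 = 5·42 + 13   →  a_0 = 5
42 = 3·13 + 3   →  a_1 = 3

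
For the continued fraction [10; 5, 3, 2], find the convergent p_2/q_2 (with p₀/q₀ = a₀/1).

163/16

Using pₖ = aₖpₖ₋₁ + pₖ₋₂, qₖ = aₖqₖ₋₁ + qₖ₋₂ (with p₋₁=1, p₋₂=0, q₋₁=0, q₋₂=1):
  k=0: a=10, p=10, q=1
  k=1: a=5, p=51, q=5
  k=2: a=3, p=163, q=16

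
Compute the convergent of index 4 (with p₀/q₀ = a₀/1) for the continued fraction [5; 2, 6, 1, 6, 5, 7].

Using pₖ = aₖpₖ₋₁ + pₖ₋₂, qₖ = aₖqₖ₋₁ + qₖ₋₂ (with p₋₁=1, p₋₂=0, q₋₁=0, q₋₂=1):
  k=0: a=5, p=5, q=1
  k=1: a=2, p=11, q=2
  k=2: a=6, p=71, q=13
  k=3: a=1, p=82, q=15
  k=4: a=6, p=563, q=103

563/103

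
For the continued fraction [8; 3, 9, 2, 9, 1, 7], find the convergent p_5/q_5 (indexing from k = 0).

5143/618

Using pₖ = aₖpₖ₋₁ + pₖ₋₂, qₖ = aₖqₖ₋₁ + qₖ₋₂ (with p₋₁=1, p₋₂=0, q₋₁=0, q₋₂=1):
  k=0: a=8, p=8, q=1
  k=1: a=3, p=25, q=3
  k=2: a=9, p=233, q=28
  k=3: a=2, p=491, q=59
  k=4: a=9, p=4652, q=559
  k=5: a=1, p=5143, q=618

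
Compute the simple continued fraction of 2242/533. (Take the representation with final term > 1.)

[4; 4, 1, 5, 2, 8]

2242 = 4*533 + 110
533 = 4*110 + 93
110 = 1*93 + 17
93 = 5*17 + 8
17 = 2*8 + 1
8 = 8*1 + 0  (stop)
So 2242/533 = [4; 4, 1, 5, 2, 8].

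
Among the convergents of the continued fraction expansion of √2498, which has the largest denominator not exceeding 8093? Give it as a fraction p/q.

√2498 = [49; 1, 48, 1, 98, …] (period length 4).
Convergents:
  p_0/q_0 = 49/1
  p_1/q_1 = 50/1
  p_2/q_2 = 2449/49
  p_3/q_3 = 2499/50
  p_4/q_4 = 247351/4949
  p_5/q_5 = 249850/4999
  p_6/q_6 = 12240151/244901
q_5 = 4999 ≤ 8093 < 244901 = q_6, so the answer is 249850/4999.

249850/4999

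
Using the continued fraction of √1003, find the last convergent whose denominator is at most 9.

√1003 = [31; 1, 2, 31, 2, 1, 62, …] (period length 6).
Convergents:
  p_0/q_0 = 31/1
  p_1/q_1 = 32/1
  p_2/q_2 = 95/3
  p_3/q_3 = 2977/94
q_2 = 3 ≤ 9 < 94 = q_3, so the answer is 95/3.

95/3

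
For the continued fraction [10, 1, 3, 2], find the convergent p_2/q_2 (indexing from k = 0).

Using pₖ = aₖpₖ₋₁ + pₖ₋₂, qₖ = aₖqₖ₋₁ + qₖ₋₂ (with p₋₁=1, p₋₂=0, q₋₁=0, q₋₂=1):
  k=0: a=10, p=10, q=1
  k=1: a=1, p=11, q=1
  k=2: a=3, p=43, q=4

43/4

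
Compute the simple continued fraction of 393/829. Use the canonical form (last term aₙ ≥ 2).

[0; 2, 9, 7, 6]

393 = 0×829 + 393
829 = 2×393 + 43
393 = 9×43 + 6
43 = 7×6 + 1
6 = 6×1 + 0  (stop)
So 393/829 = [0; 2, 9, 7, 6].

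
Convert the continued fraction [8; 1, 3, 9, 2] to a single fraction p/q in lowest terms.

Using pₖ = aₖpₖ₋₁ + pₖ₋₂ and qₖ = aₖqₖ₋₁ + qₖ₋₂:
  k=0: a=8, p=8, q=1
  k=1: a=1, p=9, q=1
  k=2: a=3, p=35, q=4
  k=3: a=9, p=324, q=37
  k=4: a=2, p=683, q=78

683/78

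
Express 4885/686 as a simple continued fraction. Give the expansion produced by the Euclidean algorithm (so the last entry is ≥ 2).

[7; 8, 3, 1, 3, 2, 2]

4885 = 7×686 + 83
686 = 8×83 + 22
83 = 3×22 + 17
22 = 1×17 + 5
17 = 3×5 + 2
5 = 2×2 + 1
2 = 2×1 + 0  (stop)
So 4885/686 = [7; 8, 3, 1, 3, 2, 2].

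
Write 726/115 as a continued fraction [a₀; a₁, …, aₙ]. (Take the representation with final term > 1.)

726 = 6×115 + 36
115 = 3×36 + 7
36 = 5×7 + 1
7 = 7×1 + 0  (stop)
So 726/115 = [6; 3, 5, 7].

[6; 3, 5, 7]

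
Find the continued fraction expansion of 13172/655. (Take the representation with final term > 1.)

13172 = 20·655 + 72
655 = 9·72 + 7
72 = 10·7 + 2
7 = 3·2 + 1
2 = 2·1 + 0  (stop)
So 13172/655 = [20; 9, 10, 3, 2].

[20; 9, 10, 3, 2]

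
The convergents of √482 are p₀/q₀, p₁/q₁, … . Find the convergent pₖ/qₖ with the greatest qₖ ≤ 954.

√482 = [21; 1, 20, 1, 42, …] (period length 4).
Convergents:
  p_0/q_0 = 21/1
  p_1/q_1 = 22/1
  p_2/q_2 = 461/21
  p_3/q_3 = 483/22
  p_4/q_4 = 20747/945
  p_5/q_5 = 21230/967
q_4 = 945 ≤ 954 < 967 = q_5, so the answer is 20747/945.

20747/945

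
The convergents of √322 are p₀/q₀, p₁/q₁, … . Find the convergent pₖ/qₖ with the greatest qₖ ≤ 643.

√322 = [17; 1, 16, 1, 34, …] (period length 4).
Convergents:
  p_0/q_0 = 17/1
  p_1/q_1 = 18/1
  p_2/q_2 = 305/17
  p_3/q_3 = 323/18
  p_4/q_4 = 11287/629
  p_5/q_5 = 11610/647
q_4 = 629 ≤ 643 < 647 = q_5, so the answer is 11287/629.

11287/629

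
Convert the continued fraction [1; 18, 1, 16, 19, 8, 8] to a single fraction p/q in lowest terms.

Fold from the inside: start with 8/1.
  8 + 1/8 = 65/8
  19 + 8/65 = 1243/65
  16 + 65/1243 = 19953/1243
  1 + 1243/19953 = 21196/19953
  18 + 19953/21196 = 401481/21196
  1 + 21196/401481 = 422677/401481

422677/401481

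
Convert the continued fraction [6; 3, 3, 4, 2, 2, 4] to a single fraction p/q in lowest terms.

Fold from the inside: start with 4/1.
  2 + 1/4 = 9/4
  2 + 4/9 = 22/9
  4 + 9/22 = 97/22
  3 + 22/97 = 313/97
  3 + 97/313 = 1036/313
  6 + 313/1036 = 6529/1036

6529/1036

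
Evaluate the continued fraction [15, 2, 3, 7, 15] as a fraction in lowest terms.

Using pₖ = aₖpₖ₋₁ + pₖ₋₂ and qₖ = aₖqₖ₋₁ + qₖ₋₂:
  k=0: a=15, p=15, q=1
  k=1: a=2, p=31, q=2
  k=2: a=3, p=108, q=7
  k=3: a=7, p=787, q=51
  k=4: a=15, p=11913, q=772

11913/772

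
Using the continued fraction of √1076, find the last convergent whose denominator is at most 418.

13449/410

√1076 = [32; 1, 4, 16, 4, 1, 64, …] (period length 6).
Convergents:
  p_0/q_0 = 32/1
  p_1/q_1 = 33/1
  p_2/q_2 = 164/5
  p_3/q_3 = 2657/81
  p_4/q_4 = 10792/329
  p_5/q_5 = 13449/410
  p_6/q_6 = 871528/26569
q_5 = 410 ≤ 418 < 26569 = q_6, so the answer is 13449/410.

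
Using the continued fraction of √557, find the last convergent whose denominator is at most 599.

√557 = [23; 1, 1, 1, 1, 46, …] (period length 5).
Convergents:
  p_0/q_0 = 23/1
  p_1/q_1 = 24/1
  p_2/q_2 = 47/2
  p_3/q_3 = 71/3
  p_4/q_4 = 118/5
  p_5/q_5 = 5499/233
  p_6/q_6 = 5617/238
  p_7/q_7 = 11116/471
  p_8/q_8 = 16733/709
q_7 = 471 ≤ 599 < 709 = q_8, so the answer is 11116/471.

11116/471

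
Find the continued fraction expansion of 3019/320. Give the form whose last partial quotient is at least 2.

[9; 2, 3, 3, 4, 3]

3019 = 9·320 + 139
320 = 2·139 + 42
139 = 3·42 + 13
42 = 3·13 + 3
13 = 4·3 + 1
3 = 3·1 + 0  (stop)
So 3019/320 = [9; 2, 3, 3, 4, 3].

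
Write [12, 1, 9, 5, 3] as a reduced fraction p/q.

2103/163

Fold from the inside: start with 3/1.
  5 + 1/3 = 16/3
  9 + 3/16 = 147/16
  1 + 16/147 = 163/147
  12 + 147/163 = 2103/163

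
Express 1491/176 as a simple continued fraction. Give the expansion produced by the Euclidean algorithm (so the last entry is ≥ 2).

[8; 2, 8, 3, 3]

1491 = 8×176 + 83
176 = 2×83 + 10
83 = 8×10 + 3
10 = 3×3 + 1
3 = 3×1 + 0  (stop)
So 1491/176 = [8; 2, 8, 3, 3].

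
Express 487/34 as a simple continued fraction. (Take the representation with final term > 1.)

487 = 14*34 + 11
34 = 3*11 + 1
11 = 11*1 + 0  (stop)
So 487/34 = [14; 3, 11].

[14; 3, 11]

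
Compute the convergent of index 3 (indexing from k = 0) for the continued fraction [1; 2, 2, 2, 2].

17/12

Using pₖ = aₖpₖ₋₁ + pₖ₋₂, qₖ = aₖqₖ₋₁ + qₖ₋₂ (with p₋₁=1, p₋₂=0, q₋₁=0, q₋₂=1):
  k=0: a=1, p=1, q=1
  k=1: a=2, p=3, q=2
  k=2: a=2, p=7, q=5
  k=3: a=2, p=17, q=12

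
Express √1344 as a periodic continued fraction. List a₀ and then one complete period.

a₀ = ⌊√1344⌋ = 36.
With m₀=0, d₀=1 and mₖ₊₁ = dₖaₖ − mₖ, dₖ₊₁ = (n − mₖ₊₁²)/dₖ, aₖ₊₁ = ⌊(a₀+mₖ₊₁)/dₖ₊₁⌋:
  k=1: m=36, d=48, a=1
  k=2: m=12, d=25, a=1
  k=3: m=13, d=47, a=1
  k=4: m=34, d=4, a=17
  k=5: m=34, d=47, a=1
  k=6: m=13, d=25, a=1
  k=7: m=12, d=48, a=1
  k=8: m=36, d=1, a=72
d=1 and a=2a₀=72 at k=8, so the next step gives (m, d) = (36, 48) again — its k=1 value — and the period has length 8.

[36; 1, 1, 1, 17, 1, 1, 1, 72]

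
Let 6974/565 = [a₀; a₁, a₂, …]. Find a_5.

6974 = 12·565 + 194   →  a_0 = 12
565 = 2·194 + 177   →  a_1 = 2
194 = 1·177 + 17   →  a_2 = 1
177 = 10·17 + 7   →  a_3 = 10
17 = 2·7 + 3   →  a_4 = 2
7 = 2·3 + 1   →  a_5 = 2

2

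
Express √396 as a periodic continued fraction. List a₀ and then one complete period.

[19; 1, 8, 1, 38]

a₀ = ⌊√396⌋ = 19.
With m₀=0, d₀=1 and mₖ₊₁ = dₖaₖ − mₖ, dₖ₊₁ = (n − mₖ₊₁²)/dₖ, aₖ₊₁ = ⌊(a₀+mₖ₊₁)/dₖ₊₁⌋:
  k=1: m=19, d=35, a=1
  k=2: m=16, d=4, a=8
  k=3: m=16, d=35, a=1
  k=4: m=19, d=1, a=38
d=1 and a=2a₀=38 at k=4, so the next step gives (m, d) = (19, 35) again — its k=1 value — and the period has length 4.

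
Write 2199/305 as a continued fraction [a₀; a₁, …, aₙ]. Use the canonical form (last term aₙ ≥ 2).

[7; 4, 1, 3, 3, 1, 3]

2199 = 7*305 + 64
305 = 4*64 + 49
64 = 1*49 + 15
49 = 3*15 + 4
15 = 3*4 + 3
4 = 1*3 + 1
3 = 3*1 + 0  (stop)
So 2199/305 = [7; 4, 1, 3, 3, 1, 3].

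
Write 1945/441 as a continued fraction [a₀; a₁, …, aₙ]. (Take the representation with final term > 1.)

[4; 2, 2, 3, 2, 3, 3]

1945 = 4·441 + 181
441 = 2·181 + 79
181 = 2·79 + 23
79 = 3·23 + 10
23 = 2·10 + 3
10 = 3·3 + 1
3 = 3·1 + 0  (stop)
So 1945/441 = [4; 2, 2, 3, 2, 3, 3].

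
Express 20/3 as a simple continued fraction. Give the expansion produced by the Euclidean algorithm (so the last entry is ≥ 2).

20 = 6×3 + 2
3 = 1×2 + 1
2 = 2×1 + 0  (stop)
So 20/3 = [6; 1, 2].

[6; 1, 2]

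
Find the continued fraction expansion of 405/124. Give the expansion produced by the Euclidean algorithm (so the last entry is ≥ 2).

405 = 3×124 + 33
124 = 3×33 + 25
33 = 1×25 + 8
25 = 3×8 + 1
8 = 8×1 + 0  (stop)
So 405/124 = [3; 3, 1, 3, 8].

[3; 3, 1, 3, 8]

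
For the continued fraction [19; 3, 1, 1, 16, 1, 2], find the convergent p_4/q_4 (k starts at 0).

2237/116

Using pₖ = aₖpₖ₋₁ + pₖ₋₂, qₖ = aₖqₖ₋₁ + qₖ₋₂ (with p₋₁=1, p₋₂=0, q₋₁=0, q₋₂=1):
  k=0: a=19, p=19, q=1
  k=1: a=3, p=58, q=3
  k=2: a=1, p=77, q=4
  k=3: a=1, p=135, q=7
  k=4: a=16, p=2237, q=116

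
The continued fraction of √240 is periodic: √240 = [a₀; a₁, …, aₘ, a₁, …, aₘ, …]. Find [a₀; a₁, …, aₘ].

[15; 2, 30]

a₀ = ⌊√240⌋ = 15.
With m₀=0, d₀=1 and mₖ₊₁ = dₖaₖ − mₖ, dₖ₊₁ = (n − mₖ₊₁²)/dₖ, aₖ₊₁ = ⌊(a₀+mₖ₊₁)/dₖ₊₁⌋:
  k=1: m=15, d=15, a=2
  k=2: m=15, d=1, a=30
d=1 and a=2a₀=30 at k=2, so the next step gives (m, d) = (15, 15) again — its k=1 value — and the period has length 2.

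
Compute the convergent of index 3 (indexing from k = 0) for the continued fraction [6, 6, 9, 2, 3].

Using pₖ = aₖpₖ₋₁ + pₖ₋₂, qₖ = aₖqₖ₋₁ + qₖ₋₂ (with p₋₁=1, p₋₂=0, q₋₁=0, q₋₂=1):
  k=0: a=6, p=6, q=1
  k=1: a=6, p=37, q=6
  k=2: a=9, p=339, q=55
  k=3: a=2, p=715, q=116

715/116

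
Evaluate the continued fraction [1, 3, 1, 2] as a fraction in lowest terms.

Fold from the inside: start with 2/1.
  1 + 1/2 = 3/2
  3 + 2/3 = 11/3
  1 + 3/11 = 14/11

14/11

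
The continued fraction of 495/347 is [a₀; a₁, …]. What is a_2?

495 = 1·347 + 148   →  a_0 = 1
347 = 2·148 + 51   →  a_1 = 2
148 = 2·51 + 46   →  a_2 = 2

2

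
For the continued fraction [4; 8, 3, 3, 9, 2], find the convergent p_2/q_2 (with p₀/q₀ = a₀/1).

Using pₖ = aₖpₖ₋₁ + pₖ₋₂, qₖ = aₖqₖ₋₁ + qₖ₋₂ (with p₋₁=1, p₋₂=0, q₋₁=0, q₋₂=1):
  k=0: a=4, p=4, q=1
  k=1: a=8, p=33, q=8
  k=2: a=3, p=103, q=25

103/25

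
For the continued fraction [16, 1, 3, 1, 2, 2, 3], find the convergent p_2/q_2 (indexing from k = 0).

67/4

Using pₖ = aₖpₖ₋₁ + pₖ₋₂, qₖ = aₖqₖ₋₁ + qₖ₋₂ (with p₋₁=1, p₋₂=0, q₋₁=0, q₋₂=1):
  k=0: a=16, p=16, q=1
  k=1: a=1, p=17, q=1
  k=2: a=3, p=67, q=4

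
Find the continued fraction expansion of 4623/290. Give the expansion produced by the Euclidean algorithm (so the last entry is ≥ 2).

4623 = 15*290 + 273
290 = 1*273 + 17
273 = 16*17 + 1
17 = 17*1 + 0  (stop)
So 4623/290 = [15; 1, 16, 17].

[15; 1, 16, 17]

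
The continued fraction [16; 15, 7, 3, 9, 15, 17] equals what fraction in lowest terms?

Fold from the inside: start with 17/1.
  15 + 1/17 = 256/17
  9 + 17/256 = 2321/256
  3 + 256/2321 = 7219/2321
  7 + 2321/7219 = 52854/7219
  15 + 7219/52854 = 800029/52854
  16 + 52854/800029 = 12853318/800029

12853318/800029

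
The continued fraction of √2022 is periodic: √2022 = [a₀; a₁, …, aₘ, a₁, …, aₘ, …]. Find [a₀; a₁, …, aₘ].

a₀ = ⌊√2022⌋ = 44.
With m₀=0, d₀=1 and mₖ₊₁ = dₖaₖ − mₖ, dₖ₊₁ = (n − mₖ₊₁²)/dₖ, aₖ₊₁ = ⌊(a₀+mₖ₊₁)/dₖ₊₁⌋:
  k=1: m=44, d=86, a=1
  k=2: m=42, d=3, a=28
  k=3: m=42, d=86, a=1
  k=4: m=44, d=1, a=88
d=1 and a=2a₀=88 at k=4, so the next step gives (m, d) = (44, 86) again — its k=1 value — and the period has length 4.

[44; 1, 28, 1, 88]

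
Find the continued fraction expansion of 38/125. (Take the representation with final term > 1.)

38 = 0×125 + 38
125 = 3×38 + 11
38 = 3×11 + 5
11 = 2×5 + 1
5 = 5×1 + 0  (stop)
So 38/125 = [0; 3, 3, 2, 5].

[0; 3, 3, 2, 5]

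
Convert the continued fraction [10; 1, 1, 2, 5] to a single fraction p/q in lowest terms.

Fold from the inside: start with 5/1.
  2 + 1/5 = 11/5
  1 + 5/11 = 16/11
  1 + 11/16 = 27/16
  10 + 16/27 = 286/27

286/27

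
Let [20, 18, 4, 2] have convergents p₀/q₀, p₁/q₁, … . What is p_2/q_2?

Using pₖ = aₖpₖ₋₁ + pₖ₋₂, qₖ = aₖqₖ₋₁ + qₖ₋₂ (with p₋₁=1, p₋₂=0, q₋₁=0, q₋₂=1):
  k=0: a=20, p=20, q=1
  k=1: a=18, p=361, q=18
  k=2: a=4, p=1464, q=73

1464/73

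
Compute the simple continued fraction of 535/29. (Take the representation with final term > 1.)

535 = 18*29 + 13
29 = 2*13 + 3
13 = 4*3 + 1
3 = 3*1 + 0  (stop)
So 535/29 = [18; 2, 4, 3].

[18; 2, 4, 3]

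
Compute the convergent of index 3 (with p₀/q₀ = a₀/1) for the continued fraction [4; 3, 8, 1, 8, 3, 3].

121/28

Using pₖ = aₖpₖ₋₁ + pₖ₋₂, qₖ = aₖqₖ₋₁ + qₖ₋₂ (with p₋₁=1, p₋₂=0, q₋₁=0, q₋₂=1):
  k=0: a=4, p=4, q=1
  k=1: a=3, p=13, q=3
  k=2: a=8, p=108, q=25
  k=3: a=1, p=121, q=28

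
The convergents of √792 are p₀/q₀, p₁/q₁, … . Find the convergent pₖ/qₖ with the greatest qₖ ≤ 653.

11060/393

√792 = [28; 7, 56, …] (period length 2).
Convergents:
  p_0/q_0 = 28/1
  p_1/q_1 = 197/7
  p_2/q_2 = 11060/393
  p_3/q_3 = 77617/2758
q_2 = 393 ≤ 653 < 2758 = q_3, so the answer is 11060/393.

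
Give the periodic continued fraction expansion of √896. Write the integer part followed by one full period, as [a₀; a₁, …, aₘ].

a₀ = ⌊√896⌋ = 29.
With m₀=0, d₀=1 and mₖ₊₁ = dₖaₖ − mₖ, dₖ₊₁ = (n − mₖ₊₁²)/dₖ, aₖ₊₁ = ⌊(a₀+mₖ₊₁)/dₖ₊₁⌋:
  k=1: m=29, d=55, a=1
  k=2: m=26, d=4, a=13
  k=3: m=26, d=55, a=1
  k=4: m=29, d=1, a=58
d=1 and a=2a₀=58 at k=4, so the next step gives (m, d) = (29, 55) again — its k=1 value — and the period has length 4.

[29; 1, 13, 1, 58]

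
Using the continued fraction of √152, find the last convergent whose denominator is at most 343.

√152 = [12; 3, 24, …] (period length 2).
Convergents:
  p_0/q_0 = 12/1
  p_1/q_1 = 37/3
  p_2/q_2 = 900/73
  p_3/q_3 = 2737/222
  p_4/q_4 = 66588/5401
q_3 = 222 ≤ 343 < 5401 = q_4, so the answer is 2737/222.

2737/222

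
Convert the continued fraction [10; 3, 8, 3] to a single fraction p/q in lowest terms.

805/78

Using pₖ = aₖpₖ₋₁ + pₖ₋₂ and qₖ = aₖqₖ₋₁ + qₖ₋₂:
  k=0: a=10, p=10, q=1
  k=1: a=3, p=31, q=3
  k=2: a=8, p=258, q=25
  k=3: a=3, p=805, q=78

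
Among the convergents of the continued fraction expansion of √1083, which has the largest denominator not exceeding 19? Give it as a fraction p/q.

362/11

√1083 = [32; 1, 9, 1, 64, …] (period length 4).
Convergents:
  p_0/q_0 = 32/1
  p_1/q_1 = 33/1
  p_2/q_2 = 329/10
  p_3/q_3 = 362/11
  p_4/q_4 = 23497/714
q_3 = 11 ≤ 19 < 714 = q_4, so the answer is 362/11.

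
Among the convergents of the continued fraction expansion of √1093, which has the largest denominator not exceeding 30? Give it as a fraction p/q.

√1093 = [33; 16, 1, 1, 16, 66, …] (period length 5).
Convergents:
  p_0/q_0 = 33/1
  p_1/q_1 = 529/16
  p_2/q_2 = 562/17
  p_3/q_3 = 1091/33
q_2 = 17 ≤ 30 < 33 = q_3, so the answer is 562/17.

562/17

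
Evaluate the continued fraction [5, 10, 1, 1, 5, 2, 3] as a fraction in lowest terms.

4458/875

Using pₖ = aₖpₖ₋₁ + pₖ₋₂ and qₖ = aₖqₖ₋₁ + qₖ₋₂:
  k=0: a=5, p=5, q=1
  k=1: a=10, p=51, q=10
  k=2: a=1, p=56, q=11
  k=3: a=1, p=107, q=21
  k=4: a=5, p=591, q=116
  k=5: a=2, p=1289, q=253
  k=6: a=3, p=4458, q=875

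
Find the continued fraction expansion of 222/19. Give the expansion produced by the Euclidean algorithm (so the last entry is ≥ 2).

[11; 1, 2, 6]

222 = 11·19 + 13
19 = 1·13 + 6
13 = 2·6 + 1
6 = 6·1 + 0  (stop)
So 222/19 = [11; 1, 2, 6].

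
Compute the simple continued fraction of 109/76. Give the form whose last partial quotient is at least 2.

[1; 2, 3, 3, 3]

109 = 1·76 + 33
76 = 2·33 + 10
33 = 3·10 + 3
10 = 3·3 + 1
3 = 3·1 + 0  (stop)
So 109/76 = [1; 2, 3, 3, 3].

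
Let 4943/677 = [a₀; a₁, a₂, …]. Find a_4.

4943 = 7·677 + 204   →  a_0 = 7
677 = 3·204 + 65   →  a_1 = 3
204 = 3·65 + 9   →  a_2 = 3
65 = 7·9 + 2   →  a_3 = 7
9 = 4·2 + 1   →  a_4 = 4

4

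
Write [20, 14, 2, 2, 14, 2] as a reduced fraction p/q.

43069/2146

Using pₖ = aₖpₖ₋₁ + pₖ₋₂ and qₖ = aₖqₖ₋₁ + qₖ₋₂:
  k=0: a=20, p=20, q=1
  k=1: a=14, p=281, q=14
  k=2: a=2, p=582, q=29
  k=3: a=2, p=1445, q=72
  k=4: a=14, p=20812, q=1037
  k=5: a=2, p=43069, q=2146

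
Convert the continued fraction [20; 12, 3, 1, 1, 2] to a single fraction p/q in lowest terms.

Fold from the inside: start with 2/1.
  1 + 1/2 = 3/2
  1 + 2/3 = 5/3
  3 + 3/5 = 18/5
  12 + 5/18 = 221/18
  20 + 18/221 = 4438/221

4438/221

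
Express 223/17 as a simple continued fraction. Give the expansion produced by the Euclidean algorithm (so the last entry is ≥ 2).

[13; 8, 2]

223 = 13·17 + 2
17 = 8·2 + 1
2 = 2·1 + 0  (stop)
So 223/17 = [13; 8, 2].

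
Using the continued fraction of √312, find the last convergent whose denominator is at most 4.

53/3

√312 = [17; 1, 1, 1, 34, …] (period length 4).
Convergents:
  p_0/q_0 = 17/1
  p_1/q_1 = 18/1
  p_2/q_2 = 35/2
  p_3/q_3 = 53/3
  p_4/q_4 = 1837/104
q_3 = 3 ≤ 4 < 104 = q_4, so the answer is 53/3.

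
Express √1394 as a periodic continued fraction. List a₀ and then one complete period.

[37; 2, 1, 36, 1, 2, 74]

a₀ = ⌊√1394⌋ = 37.
With m₀=0, d₀=1 and mₖ₊₁ = dₖaₖ − mₖ, dₖ₊₁ = (n − mₖ₊₁²)/dₖ, aₖ₊₁ = ⌊(a₀+mₖ₊₁)/dₖ₊₁⌋:
  k=1: m=37, d=25, a=2
  k=2: m=13, d=49, a=1
  k=3: m=36, d=2, a=36
  k=4: m=36, d=49, a=1
  k=5: m=13, d=25, a=2
  k=6: m=37, d=1, a=74
d=1 and a=2a₀=74 at k=6, so the next step gives (m, d) = (37, 25) again — its k=1 value — and the period has length 6.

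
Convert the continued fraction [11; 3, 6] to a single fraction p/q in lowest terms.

215/19

Using pₖ = aₖpₖ₋₁ + pₖ₋₂ and qₖ = aₖqₖ₋₁ + qₖ₋₂:
  k=0: a=11, p=11, q=1
  k=1: a=3, p=34, q=3
  k=2: a=6, p=215, q=19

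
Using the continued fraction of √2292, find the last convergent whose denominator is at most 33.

383/8

√2292 = [47; 1, 6, 1, 94, …] (period length 4).
Convergents:
  p_0/q_0 = 47/1
  p_1/q_1 = 48/1
  p_2/q_2 = 335/7
  p_3/q_3 = 383/8
  p_4/q_4 = 36337/759
q_3 = 8 ≤ 33 < 759 = q_4, so the answer is 383/8.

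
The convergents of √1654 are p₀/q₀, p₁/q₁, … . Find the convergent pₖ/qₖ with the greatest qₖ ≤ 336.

9964/245

√1654 = [40; 1, 2, 40, 2, 1, 80, …] (period length 6).
Convergents:
  p_0/q_0 = 40/1
  p_1/q_1 = 41/1
  p_2/q_2 = 122/3
  p_3/q_3 = 4921/121
  p_4/q_4 = 9964/245
  p_5/q_5 = 14885/366
q_4 = 245 ≤ 336 < 366 = q_5, so the answer is 9964/245.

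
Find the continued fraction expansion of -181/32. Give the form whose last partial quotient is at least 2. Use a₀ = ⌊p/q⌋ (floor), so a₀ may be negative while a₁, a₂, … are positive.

-181 = -6·32 + 11
32 = 2·11 + 10
11 = 1·10 + 1
10 = 10·1 + 0  (stop)
So -181/32 = [-6; 2, 1, 10].

[-6; 2, 1, 10]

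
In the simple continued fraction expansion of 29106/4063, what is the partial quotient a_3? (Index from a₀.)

9

29106 = 7·4063 + 665   →  a_0 = 7
4063 = 6·665 + 73   →  a_1 = 6
665 = 9·73 + 8   →  a_2 = 9
73 = 9·8 + 1   →  a_3 = 9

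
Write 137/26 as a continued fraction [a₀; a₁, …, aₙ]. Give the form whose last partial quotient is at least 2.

[5; 3, 1, 2, 2]

137 = 5×26 + 7
26 = 3×7 + 5
7 = 1×5 + 2
5 = 2×2 + 1
2 = 2×1 + 0  (stop)
So 137/26 = [5; 3, 1, 2, 2].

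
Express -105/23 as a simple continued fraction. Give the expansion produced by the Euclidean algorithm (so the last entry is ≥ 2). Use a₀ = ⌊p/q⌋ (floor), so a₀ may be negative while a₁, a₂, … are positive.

-105 = -5×23 + 10
23 = 2×10 + 3
10 = 3×3 + 1
3 = 3×1 + 0  (stop)
So -105/23 = [-5; 2, 3, 3].

[-5; 2, 3, 3]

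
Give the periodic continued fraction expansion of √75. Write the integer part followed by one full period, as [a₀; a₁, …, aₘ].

[8; 1, 1, 1, 16]

a₀ = ⌊√75⌋ = 8.
With m₀=0, d₀=1 and mₖ₊₁ = dₖaₖ − mₖ, dₖ₊₁ = (n − mₖ₊₁²)/dₖ, aₖ₊₁ = ⌊(a₀+mₖ₊₁)/dₖ₊₁⌋:
  k=1: m=8, d=11, a=1
  k=2: m=3, d=6, a=1
  k=3: m=3, d=11, a=1
  k=4: m=8, d=1, a=16
d=1 and a=2a₀=16 at k=4, so the next step gives (m, d) = (8, 11) again — its k=1 value — and the period has length 4.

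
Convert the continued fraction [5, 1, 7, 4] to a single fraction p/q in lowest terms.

194/33

Fold from the inside: start with 4/1.
  7 + 1/4 = 29/4
  1 + 4/29 = 33/29
  5 + 29/33 = 194/33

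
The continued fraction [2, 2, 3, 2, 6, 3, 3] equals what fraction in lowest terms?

Fold from the inside: start with 3/1.
  3 + 1/3 = 10/3
  6 + 3/10 = 63/10
  2 + 10/63 = 136/63
  3 + 63/136 = 471/136
  2 + 136/471 = 1078/471
  2 + 471/1078 = 2627/1078

2627/1078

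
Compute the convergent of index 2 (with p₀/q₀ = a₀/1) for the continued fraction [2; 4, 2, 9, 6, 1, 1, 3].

Using pₖ = aₖpₖ₋₁ + pₖ₋₂, qₖ = aₖqₖ₋₁ + qₖ₋₂ (with p₋₁=1, p₋₂=0, q₋₁=0, q₋₂=1):
  k=0: a=2, p=2, q=1
  k=1: a=4, p=9, q=4
  k=2: a=2, p=20, q=9

20/9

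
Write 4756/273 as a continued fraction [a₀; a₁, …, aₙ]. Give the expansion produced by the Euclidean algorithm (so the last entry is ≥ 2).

4756 = 17*273 + 115
273 = 2*115 + 43
115 = 2*43 + 29
43 = 1*29 + 14
29 = 2*14 + 1
14 = 14*1 + 0  (stop)
So 4756/273 = [17; 2, 2, 1, 2, 14].

[17; 2, 2, 1, 2, 14]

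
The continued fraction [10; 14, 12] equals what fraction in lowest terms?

1702/169

Using pₖ = aₖpₖ₋₁ + pₖ₋₂ and qₖ = aₖqₖ₋₁ + qₖ₋₂:
  k=0: a=10, p=10, q=1
  k=1: a=14, p=141, q=14
  k=2: a=12, p=1702, q=169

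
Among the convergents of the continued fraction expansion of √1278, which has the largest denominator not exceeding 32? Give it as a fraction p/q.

143/4

√1278 = [35; 1, 2, 1, 70, …] (period length 4).
Convergents:
  p_0/q_0 = 35/1
  p_1/q_1 = 36/1
  p_2/q_2 = 107/3
  p_3/q_3 = 143/4
  p_4/q_4 = 10117/283
q_3 = 4 ≤ 32 < 283 = q_4, so the answer is 143/4.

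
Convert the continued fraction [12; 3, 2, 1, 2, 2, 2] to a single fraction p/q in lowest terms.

1906/155

Using pₖ = aₖpₖ₋₁ + pₖ₋₂ and qₖ = aₖqₖ₋₁ + qₖ₋₂:
  k=0: a=12, p=12, q=1
  k=1: a=3, p=37, q=3
  k=2: a=2, p=86, q=7
  k=3: a=1, p=123, q=10
  k=4: a=2, p=332, q=27
  k=5: a=2, p=787, q=64
  k=6: a=2, p=1906, q=155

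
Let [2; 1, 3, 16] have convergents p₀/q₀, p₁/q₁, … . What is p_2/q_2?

11/4

Using pₖ = aₖpₖ₋₁ + pₖ₋₂, qₖ = aₖqₖ₋₁ + qₖ₋₂ (with p₋₁=1, p₋₂=0, q₋₁=0, q₋₂=1):
  k=0: a=2, p=2, q=1
  k=1: a=1, p=3, q=1
  k=2: a=3, p=11, q=4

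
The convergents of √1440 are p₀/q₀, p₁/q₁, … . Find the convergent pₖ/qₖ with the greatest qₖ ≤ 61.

√1440 = [37; 1, 17, 1, 74, …] (period length 4).
Convergents:
  p_0/q_0 = 37/1
  p_1/q_1 = 38/1
  p_2/q_2 = 683/18
  p_3/q_3 = 721/19
  p_4/q_4 = 54037/1424
q_3 = 19 ≤ 61 < 1424 = q_4, so the answer is 721/19.

721/19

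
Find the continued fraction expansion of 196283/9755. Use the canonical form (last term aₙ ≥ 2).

[20; 8, 4, 15, 3, 6]

196283 = 20×9755 + 1183
9755 = 8×1183 + 291
1183 = 4×291 + 19
291 = 15×19 + 6
19 = 3×6 + 1
6 = 6×1 + 0  (stop)
So 196283/9755 = [20; 8, 4, 15, 3, 6].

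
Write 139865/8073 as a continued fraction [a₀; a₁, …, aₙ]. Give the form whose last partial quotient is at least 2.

139865 = 17·8073 + 2624
8073 = 3·2624 + 201
2624 = 13·201 + 11
201 = 18·11 + 3
11 = 3·3 + 2
3 = 1·2 + 1
2 = 2·1 + 0  (stop)
So 139865/8073 = [17; 3, 13, 18, 3, 1, 2].

[17; 3, 13, 18, 3, 1, 2]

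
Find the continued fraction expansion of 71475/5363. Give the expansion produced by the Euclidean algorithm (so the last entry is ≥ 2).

71475 = 13×5363 + 1756
5363 = 3×1756 + 95
1756 = 18×95 + 46
95 = 2×46 + 3
46 = 15×3 + 1
3 = 3×1 + 0  (stop)
So 71475/5363 = [13; 3, 18, 2, 15, 3].

[13; 3, 18, 2, 15, 3]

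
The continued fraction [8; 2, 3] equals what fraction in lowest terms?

59/7

Fold from the inside: start with 3/1.
  2 + 1/3 = 7/3
  8 + 3/7 = 59/7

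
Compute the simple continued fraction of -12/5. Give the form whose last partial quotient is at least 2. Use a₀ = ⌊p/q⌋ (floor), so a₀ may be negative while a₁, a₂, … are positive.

-12 = -3·5 + 3
5 = 1·3 + 2
3 = 1·2 + 1
2 = 2·1 + 0  (stop)
So -12/5 = [-3; 1, 1, 2].

[-3; 1, 1, 2]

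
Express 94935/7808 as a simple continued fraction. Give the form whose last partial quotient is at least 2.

[12; 6, 3, 3, 5, 11, 2]

94935 = 12·7808 + 1239
7808 = 6·1239 + 374
1239 = 3·374 + 117
374 = 3·117 + 23
117 = 5·23 + 2
23 = 11·2 + 1
2 = 2·1 + 0  (stop)
So 94935/7808 = [12; 6, 3, 3, 5, 11, 2].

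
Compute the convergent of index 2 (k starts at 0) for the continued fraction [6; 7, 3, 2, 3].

135/22

Using pₖ = aₖpₖ₋₁ + pₖ₋₂, qₖ = aₖqₖ₋₁ + qₖ₋₂ (with p₋₁=1, p₋₂=0, q₋₁=0, q₋₂=1):
  k=0: a=6, p=6, q=1
  k=1: a=7, p=43, q=7
  k=2: a=3, p=135, q=22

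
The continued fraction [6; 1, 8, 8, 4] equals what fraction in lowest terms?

2074/301

Using pₖ = aₖpₖ₋₁ + pₖ₋₂ and qₖ = aₖqₖ₋₁ + qₖ₋₂:
  k=0: a=6, p=6, q=1
  k=1: a=1, p=7, q=1
  k=2: a=8, p=62, q=9
  k=3: a=8, p=503, q=73
  k=4: a=4, p=2074, q=301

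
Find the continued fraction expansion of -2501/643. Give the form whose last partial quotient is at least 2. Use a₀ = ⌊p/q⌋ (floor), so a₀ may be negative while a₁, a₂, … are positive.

[-4; 9, 17, 1, 3]

-2501 = -4·643 + 71
643 = 9·71 + 4
71 = 17·4 + 3
4 = 1·3 + 1
3 = 3·1 + 0  (stop)
So -2501/643 = [-4; 9, 17, 1, 3].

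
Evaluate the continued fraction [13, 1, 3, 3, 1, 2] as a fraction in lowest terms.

Using pₖ = aₖpₖ₋₁ + pₖ₋₂ and qₖ = aₖqₖ₋₁ + qₖ₋₂:
  k=0: a=13, p=13, q=1
  k=1: a=1, p=14, q=1
  k=2: a=3, p=55, q=4
  k=3: a=3, p=179, q=13
  k=4: a=1, p=234, q=17
  k=5: a=2, p=647, q=47

647/47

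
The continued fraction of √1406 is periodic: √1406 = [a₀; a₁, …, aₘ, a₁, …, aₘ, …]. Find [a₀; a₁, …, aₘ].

[37; 2, 74]

a₀ = ⌊√1406⌋ = 37.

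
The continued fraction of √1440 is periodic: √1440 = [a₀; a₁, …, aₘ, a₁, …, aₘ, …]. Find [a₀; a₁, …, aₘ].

a₀ = ⌊√1440⌋ = 37.

[37; 1, 17, 1, 74]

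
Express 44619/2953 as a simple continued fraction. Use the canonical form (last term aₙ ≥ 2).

44619 = 15*2953 + 324
2953 = 9*324 + 37
324 = 8*37 + 28
37 = 1*28 + 9
28 = 3*9 + 1
9 = 9*1 + 0  (stop)
So 44619/2953 = [15; 9, 8, 1, 3, 9].

[15; 9, 8, 1, 3, 9]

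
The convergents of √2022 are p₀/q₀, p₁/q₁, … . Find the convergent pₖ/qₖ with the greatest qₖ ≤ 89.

1349/30

√2022 = [44; 1, 28, 1, 88, …] (period length 4).
Convergents:
  p_0/q_0 = 44/1
  p_1/q_1 = 45/1
  p_2/q_2 = 1304/29
  p_3/q_3 = 1349/30
  p_4/q_4 = 120016/2669
q_3 = 30 ≤ 89 < 2669 = q_4, so the answer is 1349/30.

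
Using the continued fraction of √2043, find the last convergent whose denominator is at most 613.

20385/451

√2043 = [45; 5, 90, …] (period length 2).
Convergents:
  p_0/q_0 = 45/1
  p_1/q_1 = 226/5
  p_2/q_2 = 20385/451
  p_3/q_3 = 102151/2260
q_2 = 451 ≤ 613 < 2260 = q_3, so the answer is 20385/451.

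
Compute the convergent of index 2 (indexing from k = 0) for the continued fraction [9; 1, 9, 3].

99/10

Using pₖ = aₖpₖ₋₁ + pₖ₋₂, qₖ = aₖqₖ₋₁ + qₖ₋₂ (with p₋₁=1, p₋₂=0, q₋₁=0, q₋₂=1):
  k=0: a=9, p=9, q=1
  k=1: a=1, p=10, q=1
  k=2: a=9, p=99, q=10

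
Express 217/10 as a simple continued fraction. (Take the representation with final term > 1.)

[21; 1, 2, 3]

217 = 21×10 + 7
10 = 1×7 + 3
7 = 2×3 + 1
3 = 3×1 + 0  (stop)
So 217/10 = [21; 1, 2, 3].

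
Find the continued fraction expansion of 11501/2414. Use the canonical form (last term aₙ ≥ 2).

11501 = 4·2414 + 1845
2414 = 1·1845 + 569
1845 = 3·569 + 138
569 = 4·138 + 17
138 = 8·17 + 2
17 = 8·2 + 1
2 = 2·1 + 0  (stop)
So 11501/2414 = [4; 1, 3, 4, 8, 8, 2].

[4; 1, 3, 4, 8, 8, 2]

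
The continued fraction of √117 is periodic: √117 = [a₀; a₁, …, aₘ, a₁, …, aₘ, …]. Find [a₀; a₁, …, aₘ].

a₀ = ⌊√117⌋ = 10.
With m₀=0, d₀=1 and mₖ₊₁ = dₖaₖ − mₖ, dₖ₊₁ = (n − mₖ₊₁²)/dₖ, aₖ₊₁ = ⌊(a₀+mₖ₊₁)/dₖ₊₁⌋:
  k=1: m=10, d=17, a=1
  k=2: m=7, d=4, a=4
  k=3: m=9, d=9, a=2
  k=4: m=9, d=4, a=4
  k=5: m=7, d=17, a=1
  k=6: m=10, d=1, a=20
d=1 and a=2a₀=20 at k=6, so the next step gives (m, d) = (10, 17) again — its k=1 value — and the period has length 6.

[10; 1, 4, 2, 4, 1, 20]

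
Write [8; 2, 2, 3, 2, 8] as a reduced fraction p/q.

2767/329

Using pₖ = aₖpₖ₋₁ + pₖ₋₂ and qₖ = aₖqₖ₋₁ + qₖ₋₂:
  k=0: a=8, p=8, q=1
  k=1: a=2, p=17, q=2
  k=2: a=2, p=42, q=5
  k=3: a=3, p=143, q=17
  k=4: a=2, p=328, q=39
  k=5: a=8, p=2767, q=329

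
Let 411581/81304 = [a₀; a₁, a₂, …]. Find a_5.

411581 = 5·81304 + 5061   →  a_0 = 5
81304 = 16·5061 + 328   →  a_1 = 16
5061 = 15·328 + 141   →  a_2 = 15
328 = 2·141 + 46   →  a_3 = 2
141 = 3·46 + 3   →  a_4 = 3
46 = 15·3 + 1   →  a_5 = 15

15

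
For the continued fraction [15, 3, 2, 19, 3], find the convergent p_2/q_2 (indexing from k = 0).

107/7

Using pₖ = aₖpₖ₋₁ + pₖ₋₂, qₖ = aₖqₖ₋₁ + qₖ₋₂ (with p₋₁=1, p₋₂=0, q₋₁=0, q₋₂=1):
  k=0: a=15, p=15, q=1
  k=1: a=3, p=46, q=3
  k=2: a=2, p=107, q=7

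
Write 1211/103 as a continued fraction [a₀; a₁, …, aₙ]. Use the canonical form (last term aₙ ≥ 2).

[11; 1, 3, 8, 3]

1211 = 11·103 + 78
103 = 1·78 + 25
78 = 3·25 + 3
25 = 8·3 + 1
3 = 3·1 + 0  (stop)
So 1211/103 = [11; 1, 3, 8, 3].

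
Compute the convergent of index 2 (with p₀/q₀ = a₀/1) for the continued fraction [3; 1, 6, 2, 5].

Using pₖ = aₖpₖ₋₁ + pₖ₋₂, qₖ = aₖqₖ₋₁ + qₖ₋₂ (with p₋₁=1, p₋₂=0, q₋₁=0, q₋₂=1):
  k=0: a=3, p=3, q=1
  k=1: a=1, p=4, q=1
  k=2: a=6, p=27, q=7

27/7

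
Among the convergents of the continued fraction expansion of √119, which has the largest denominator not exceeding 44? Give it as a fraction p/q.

√119 = [10; 1, 9, 1, 20, …] (period length 4).
Convergents:
  p_0/q_0 = 10/1
  p_1/q_1 = 11/1
  p_2/q_2 = 109/10
  p_3/q_3 = 120/11
  p_4/q_4 = 2509/230
q_3 = 11 ≤ 44 < 230 = q_4, so the answer is 120/11.

120/11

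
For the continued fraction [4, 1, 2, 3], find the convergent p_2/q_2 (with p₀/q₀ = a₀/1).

Using pₖ = aₖpₖ₋₁ + pₖ₋₂, qₖ = aₖqₖ₋₁ + qₖ₋₂ (with p₋₁=1, p₋₂=0, q₋₁=0, q₋₂=1):
  k=0: a=4, p=4, q=1
  k=1: a=1, p=5, q=1
  k=2: a=2, p=14, q=3

14/3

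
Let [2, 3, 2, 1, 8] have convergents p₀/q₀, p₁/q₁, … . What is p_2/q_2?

16/7

Using pₖ = aₖpₖ₋₁ + pₖ₋₂, qₖ = aₖqₖ₋₁ + qₖ₋₂ (with p₋₁=1, p₋₂=0, q₋₁=0, q₋₂=1):
  k=0: a=2, p=2, q=1
  k=1: a=3, p=7, q=3
  k=2: a=2, p=16, q=7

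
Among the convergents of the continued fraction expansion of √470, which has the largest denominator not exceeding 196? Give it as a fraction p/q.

√470 = [21; 1, 2, 8, 2, 1, 42, …] (period length 6).
Convergents:
  p_0/q_0 = 21/1
  p_1/q_1 = 22/1
  p_2/q_2 = 65/3
  p_3/q_3 = 542/25
  p_4/q_4 = 1149/53
  p_5/q_5 = 1691/78
  p_6/q_6 = 72171/3329
q_5 = 78 ≤ 196 < 3329 = q_6, so the answer is 1691/78.

1691/78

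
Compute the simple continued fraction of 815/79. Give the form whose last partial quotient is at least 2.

[10; 3, 6, 4]

815 = 10×79 + 25
79 = 3×25 + 4
25 = 6×4 + 1
4 = 4×1 + 0  (stop)
So 815/79 = [10; 3, 6, 4].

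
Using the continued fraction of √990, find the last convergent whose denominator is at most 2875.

55031/1749

√990 = [31; 2, 6, 2, 62, …] (period length 4).
Convergents:
  p_0/q_0 = 31/1
  p_1/q_1 = 63/2
  p_2/q_2 = 409/13
  p_3/q_3 = 881/28
  p_4/q_4 = 55031/1749
  p_5/q_5 = 110943/3526
q_4 = 1749 ≤ 2875 < 3526 = q_5, so the answer is 55031/1749.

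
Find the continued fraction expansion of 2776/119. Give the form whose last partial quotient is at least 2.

2776 = 23×119 + 39
119 = 3×39 + 2
39 = 19×2 + 1
2 = 2×1 + 0  (stop)
So 2776/119 = [23; 3, 19, 2].

[23; 3, 19, 2]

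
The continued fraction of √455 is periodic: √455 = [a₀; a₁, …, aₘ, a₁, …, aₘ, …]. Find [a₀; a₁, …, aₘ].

a₀ = ⌊√455⌋ = 21.
With m₀=0, d₀=1 and mₖ₊₁ = dₖaₖ − mₖ, dₖ₊₁ = (n − mₖ₊₁²)/dₖ, aₖ₊₁ = ⌊(a₀+mₖ₊₁)/dₖ₊₁⌋:
  k=1: m=21, d=14, a=3
  k=2: m=21, d=1, a=42
d=1 and a=2a₀=42 at k=2, so the next step gives (m, d) = (21, 14) again — its k=1 value — and the period has length 2.

[21; 3, 42]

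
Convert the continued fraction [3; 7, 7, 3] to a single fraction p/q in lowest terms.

Using pₖ = aₖpₖ₋₁ + pₖ₋₂ and qₖ = aₖqₖ₋₁ + qₖ₋₂:
  k=0: a=3, p=3, q=1
  k=1: a=7, p=22, q=7
  k=2: a=7, p=157, q=50
  k=3: a=3, p=493, q=157

493/157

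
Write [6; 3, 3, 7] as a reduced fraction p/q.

460/73

Fold from the inside: start with 7/1.
  3 + 1/7 = 22/7
  3 + 7/22 = 73/22
  6 + 22/73 = 460/73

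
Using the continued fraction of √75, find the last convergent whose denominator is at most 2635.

22508/2599

√75 = [8; 1, 1, 1, 16, …] (period length 4).
Convergents:
  p_0/q_0 = 8/1
  p_1/q_1 = 9/1
  p_2/q_2 = 17/2
  p_3/q_3 = 26/3
  p_4/q_4 = 433/50
  p_5/q_5 = 459/53
  p_6/q_6 = 892/103
  p_7/q_7 = 1351/156
  p_8/q_8 = 22508/2599
  p_9/q_9 = 23859/2755
q_8 = 2599 ≤ 2635 < 2755 = q_9, so the answer is 22508/2599.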